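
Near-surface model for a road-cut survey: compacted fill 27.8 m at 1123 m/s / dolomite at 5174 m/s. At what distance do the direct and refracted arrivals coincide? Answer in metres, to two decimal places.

x_cross = 2h·√((V₂+V₁)/(V₂−V₁)).
(V₂+V₁)/(V₂−V₁) = (5174+1123)/(5174−1123) = 1.5544; √ = 1.2468.
x_cross = 2·27.8·1.2468 = 69.32 m.

69.32 m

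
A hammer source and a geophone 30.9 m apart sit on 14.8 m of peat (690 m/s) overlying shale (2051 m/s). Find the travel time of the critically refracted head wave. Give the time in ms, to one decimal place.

55.5 ms

t = x/V₂ + 2h·√(V₂²−V₁²)/(V₁V₂).
√(V₂²−V₁²) = √(2051²−690²) = 1931.5 m/s; delay term = 2·14.8·1931.5/(690·2051) = 0.04040 s.
t = 30.9/2051 + 0.04040 = 0.05546 s.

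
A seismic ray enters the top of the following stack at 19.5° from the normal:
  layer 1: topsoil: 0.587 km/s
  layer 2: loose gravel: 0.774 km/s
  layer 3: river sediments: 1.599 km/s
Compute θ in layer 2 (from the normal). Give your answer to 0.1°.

26.1°

Ray parameter p = sin 19.5° / 0.587 = 5.6867e-01 s/km.
sin θ_2 = p·V_2 = 5.6867e-01 × 0.774 = 0.4401.
θ_2 = arcsin 0.4401 = 26.11°.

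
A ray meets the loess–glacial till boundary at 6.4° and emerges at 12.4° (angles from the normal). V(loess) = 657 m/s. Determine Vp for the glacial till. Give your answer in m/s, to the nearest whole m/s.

1266 m/s

sin 6.4° = 0.1115; sin 12.4° = 0.2147.
V₂ = V₁·(sin θ₂/sin θ₁) = 657·(0.2147/0.1115) = 1265.65 m/s.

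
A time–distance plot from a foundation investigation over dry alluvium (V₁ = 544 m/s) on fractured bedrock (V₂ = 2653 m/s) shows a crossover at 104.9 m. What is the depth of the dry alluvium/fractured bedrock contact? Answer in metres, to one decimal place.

x_cross = 2h·√((V₂+V₁)/(V₂−V₁)) → h = x_cross / (2·√((V₂+V₁)/(V₂−V₁))).
√((V₂+V₁)/(V₂−V₁)) = √((2653+544)/(2653−544)) = 1.2312.
h = 104.9 / (2·1.2312) = 42.60 m.

42.6 m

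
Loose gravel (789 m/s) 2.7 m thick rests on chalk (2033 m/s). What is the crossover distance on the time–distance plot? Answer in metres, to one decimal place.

8.1 m

x_cross = 2h·√((V₂+V₁)/(V₂−V₁)).
(V₂+V₁)/(V₂−V₁) = (2033+789)/(2033−789) = 2.2685; √ = 1.5062.
x_cross = 2·2.7·1.5062 = 8.13 m.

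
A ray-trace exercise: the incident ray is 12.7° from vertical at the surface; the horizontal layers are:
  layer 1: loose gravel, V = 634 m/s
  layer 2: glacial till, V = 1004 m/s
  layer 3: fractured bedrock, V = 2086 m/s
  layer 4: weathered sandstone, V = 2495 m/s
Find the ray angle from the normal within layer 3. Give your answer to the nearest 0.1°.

46.3°

Ray parameter p = sin 12.7° / 634 = 3.4676e-04 s/m.
sin θ_3 = p·V_3 = 3.4676e-04 × 2086 = 0.7233.
θ_3 = arcsin 0.7233 = 46.33°.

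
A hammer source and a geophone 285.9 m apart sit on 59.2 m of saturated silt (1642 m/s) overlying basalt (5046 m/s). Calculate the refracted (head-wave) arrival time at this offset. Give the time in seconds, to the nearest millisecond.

0.125 s

t = x/V₂ + 2h·√(V₂²−V₁²)/(V₁V₂).
√(V₂²−V₁²) = √(5046²−1642²) = 4771.4 m/s; delay term = 2·59.2·4771.4/(1642·5046) = 0.06818 s.
t = 285.9/5046 + 0.06818 = 0.12484 s.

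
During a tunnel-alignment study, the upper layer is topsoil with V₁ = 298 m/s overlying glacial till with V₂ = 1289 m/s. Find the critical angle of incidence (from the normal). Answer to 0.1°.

At critical incidence the refracted ray runs along the interface (θ₂ = 90°), so sin θ_c = V₁/V₂.
θ_c = arcsin(298/1289) = arcsin 0.2312 = 13.37°.

13.4°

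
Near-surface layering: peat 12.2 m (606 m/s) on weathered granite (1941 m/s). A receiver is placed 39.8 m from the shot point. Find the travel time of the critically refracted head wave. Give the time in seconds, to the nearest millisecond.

0.059 s

t = x/V₂ + 2h·√(V₂²−V₁²)/(V₁V₂).
√(V₂²−V₁²) = √(1941²−606²) = 1844.0 m/s; delay term = 2·12.2·1844.0/(606·1941) = 0.03825 s.
t = 39.8/1941 + 0.03825 = 0.05876 s.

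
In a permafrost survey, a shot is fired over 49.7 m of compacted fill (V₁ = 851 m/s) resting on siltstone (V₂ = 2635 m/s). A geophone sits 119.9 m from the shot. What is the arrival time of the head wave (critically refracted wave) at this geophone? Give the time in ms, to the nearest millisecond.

t = x/V₂ + 2h·√(V₂²−V₁²)/(V₁V₂).
√(V₂²−V₁²) = √(2635²−851²) = 2493.8 m/s; delay term = 2·49.7·2493.8/(851·2635) = 0.11054 s.
t = 119.9/2635 + 0.11054 = 0.15605 s.

156 ms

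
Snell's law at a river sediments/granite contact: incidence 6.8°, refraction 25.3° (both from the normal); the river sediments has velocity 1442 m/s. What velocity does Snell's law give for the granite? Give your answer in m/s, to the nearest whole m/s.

sin 6.8° = 0.1184; sin 25.3° = 0.4274.
V₂ = V₁·(sin θ₂/sin θ₁) = 1442·(0.4274/0.1184) = 5204.64 m/s.

5205 m/s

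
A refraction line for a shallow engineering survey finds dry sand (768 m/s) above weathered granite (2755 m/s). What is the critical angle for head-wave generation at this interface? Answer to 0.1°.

16.2°

Critical incidence: sin θ_c = V₁/V₂ = 768/2755 = 0.2788.
θ_c = arcsin 0.2788 = 16.19°.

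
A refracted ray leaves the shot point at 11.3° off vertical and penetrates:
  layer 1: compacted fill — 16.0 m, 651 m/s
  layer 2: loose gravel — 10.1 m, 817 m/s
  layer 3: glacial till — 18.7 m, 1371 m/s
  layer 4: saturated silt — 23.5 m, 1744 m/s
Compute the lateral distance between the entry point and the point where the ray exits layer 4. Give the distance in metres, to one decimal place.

Apply Snell's law at each interface; in layer i the horizontal offset is hᵢ·tan θᵢ.
Layer 1: θ = 11.30°; offset = 16.0·tan 11.30° = 3.197 m.
Layer 2: sin θ = 817·sin 11.3°/651 = 0.2459, θ = 14.24°; offset = 10.1·tan 14.24° = 2.562 m.
Layer 3: sin θ = 1371·sin 11.3°/651 = 0.4127, θ = 24.37°; offset = 18.7·tan 24.37° = 8.472 m.
Layer 4: sin θ = 1744·sin 11.3°/651 = 0.5249, θ = 31.66°; offset = 23.5·tan 31.66° = 14.493 m.
Total horizontal offset = 28.724 m.

28.7 m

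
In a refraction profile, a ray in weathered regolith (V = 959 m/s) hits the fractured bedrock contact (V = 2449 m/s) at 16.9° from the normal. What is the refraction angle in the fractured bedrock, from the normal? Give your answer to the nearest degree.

sin θ₁/V₁ = sin θ₂/V₂ ⇒ sin θ₂ = 2449·sin 16.9°/959 = 2449·0.2907/959 = 0.7424.
θ₂ = sin⁻¹(0.7424) = 47.93° (from vertical).

48°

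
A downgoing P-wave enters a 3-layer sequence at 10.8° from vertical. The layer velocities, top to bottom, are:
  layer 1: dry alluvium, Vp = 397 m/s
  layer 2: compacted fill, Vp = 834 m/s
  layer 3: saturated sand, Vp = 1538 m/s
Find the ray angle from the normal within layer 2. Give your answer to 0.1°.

Snell's law across each interface conserves sin θ / V, so sin θ_2 = V_2·sin θ₁/V₁.
sin θ_2 = 834 × sin 10.8° / 397 = 0.3936.
θ_2 = 23.18° from the vertical.

23.2°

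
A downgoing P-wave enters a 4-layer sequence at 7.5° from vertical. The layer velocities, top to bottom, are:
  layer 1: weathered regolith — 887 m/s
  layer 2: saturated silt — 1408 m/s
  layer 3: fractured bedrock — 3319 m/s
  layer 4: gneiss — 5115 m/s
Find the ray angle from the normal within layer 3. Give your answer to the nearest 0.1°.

29.2°

Ray parameter p = sin 7.5° / 887 = 1.4715e-04 s/m.
sin θ_3 = p·V_3 = 1.4715e-04 × 3319 = 0.4884.
θ_3 = arcsin 0.4884 = 29.24°.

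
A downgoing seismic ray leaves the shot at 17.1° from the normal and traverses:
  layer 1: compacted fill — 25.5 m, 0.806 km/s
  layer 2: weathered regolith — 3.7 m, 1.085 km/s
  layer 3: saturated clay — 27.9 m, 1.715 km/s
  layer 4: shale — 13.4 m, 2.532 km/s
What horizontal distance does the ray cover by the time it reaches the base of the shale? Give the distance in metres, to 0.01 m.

Apply Snell's law at each interface; in layer i the horizontal offset is hᵢ·tan θᵢ.
Layer 1: θ = 17.10°; offset = 25.5·tan 17.10° = 7.8448 m.
Layer 2: sin θ = 1.085·sin 17.1°/0.806 = 0.3958, θ = 23.32°; offset = 3.7·tan 23.32° = 1.5948 m.
Layer 3: sin θ = 1.715·sin 17.1°/0.806 = 0.6257, θ = 38.73°; offset = 27.9·tan 38.73° = 22.3764 m.
Layer 4: sin θ = 2.532·sin 17.1°/0.806 = 0.9237, θ = 67.47°; offset = 13.4·tan 67.47° = 32.3099 m.
Total horizontal offset = 64.1260 m.

64.13 m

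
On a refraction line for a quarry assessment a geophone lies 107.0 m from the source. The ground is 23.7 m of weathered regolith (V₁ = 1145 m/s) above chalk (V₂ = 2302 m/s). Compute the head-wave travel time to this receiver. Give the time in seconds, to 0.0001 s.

t = x/V₂ + 2h·√(V₂²−V₁²)/(V₁V₂).
√(V₂²−V₁²) = √(2302²−1145²) = 1997.0 m/s; delay term = 2·23.7·1997.0/(1145·2302) = 0.03591 s.
t = 107.0/2302 + 0.03591 = 0.08239 s.

0.0824 s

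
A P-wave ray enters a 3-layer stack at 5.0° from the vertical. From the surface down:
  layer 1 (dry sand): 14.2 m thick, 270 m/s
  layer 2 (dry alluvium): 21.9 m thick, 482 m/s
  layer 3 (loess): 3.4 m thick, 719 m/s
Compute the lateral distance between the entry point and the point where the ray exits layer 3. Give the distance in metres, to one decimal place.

Apply Snell's law at each interface; in layer i the horizontal offset is hᵢ·tan θᵢ.
Layer 1: θ = 5.00°; offset = 14.2·tan 5.00° = 1.242 m.
Layer 2: sin θ = 482·sin 5.0°/270 = 0.1556, θ = 8.95°; offset = 21.9·tan 8.95° = 3.449 m.
Layer 3: sin θ = 719·sin 5.0°/270 = 0.2321, θ = 13.42°; offset = 3.4·tan 13.42° = 0.811 m.
Summing the layer offsets gives 5.503 m.

5.5 m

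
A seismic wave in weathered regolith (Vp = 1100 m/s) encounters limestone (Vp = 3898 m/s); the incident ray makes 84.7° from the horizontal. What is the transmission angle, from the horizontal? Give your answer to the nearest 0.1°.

70.9°

Convert to the normal: θ₁ = 90° − 84.7° = 5.3°.
sin θ₁/V₁ = sin θ₂/V₂ ⇒ sin θ₂ = 3898·sin 5.3°/1100 = 3898·0.0924/1100 = 0.3273.
θ₂ = arcsin 0.3273 = 19.11° from the normal.
From the interface: 90° − 19.11° = 70.89°.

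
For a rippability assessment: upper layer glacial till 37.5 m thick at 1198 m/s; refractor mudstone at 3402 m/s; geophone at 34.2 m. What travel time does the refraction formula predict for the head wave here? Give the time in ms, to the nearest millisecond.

t = x/V₂ + 2h·√(V₂²−V₁²)/(V₁V₂).
√(V₂²−V₁²) = √(3402²−1198²) = 3184.1 m/s; delay term = 2·37.5·3184.1/(1198·3402) = 0.05859 s.
t = 34.2/3402 + 0.05859 = 0.06865 s.

69 ms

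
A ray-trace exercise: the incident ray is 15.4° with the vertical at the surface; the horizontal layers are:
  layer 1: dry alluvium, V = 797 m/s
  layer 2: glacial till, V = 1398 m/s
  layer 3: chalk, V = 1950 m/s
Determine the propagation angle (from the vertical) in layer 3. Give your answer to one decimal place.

40.5°

Snell's law across each interface conserves sin θ / V, so sin θ_3 = V_3·sin θ₁/V₁.
sin θ_3 = 1950 × sin 15.4° / 797 = 0.6497.
θ_3 = arcsin 0.6497 = 40.52°.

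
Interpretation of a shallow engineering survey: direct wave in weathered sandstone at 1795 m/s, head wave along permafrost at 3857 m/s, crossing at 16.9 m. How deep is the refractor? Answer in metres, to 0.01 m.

x_cross = 2h·√((V₂+V₁)/(V₂−V₁)) → h = x_cross / (2·√((V₂+V₁)/(V₂−V₁))).
√((V₂+V₁)/(V₂−V₁)) = √((3857+1795)/(3857−1795)) = 1.6556.
h = 16.9 / (2·1.6556) = 5.10 m.

5.10 m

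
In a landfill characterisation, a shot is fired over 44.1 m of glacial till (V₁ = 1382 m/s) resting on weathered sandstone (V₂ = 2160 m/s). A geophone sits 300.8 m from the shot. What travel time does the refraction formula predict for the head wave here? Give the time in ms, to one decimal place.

188.3 ms

θ_c = arcsin(V₁/V₂) = arcsin(1382/2160) = 39.78°, cos θ_c = 0.7685.
Intercept time tᵢ = 2h cos θ_c / V₁ = 2·44.1·0.7685/1382 = 0.04905 s.
t = x/V₂ + tᵢ = 300.8/2160 + 0.04905 = 0.18831 s.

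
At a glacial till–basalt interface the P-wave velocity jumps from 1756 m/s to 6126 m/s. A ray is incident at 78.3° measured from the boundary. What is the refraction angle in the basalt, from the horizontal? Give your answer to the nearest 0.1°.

Angle from the normal: 90° − 78.3° = 11.7°.
sin θ₁/V₁ = sin θ₂/V₂ ⇒ sin θ₂ = 6126·sin 11.7°/1756 = 6126·0.2028/1756 = 0.7074.
θ₂ = arcsin 0.7074 = 45.03° from the normal.
From the interface: 90° − 45.03° = 44.97°.

45.0°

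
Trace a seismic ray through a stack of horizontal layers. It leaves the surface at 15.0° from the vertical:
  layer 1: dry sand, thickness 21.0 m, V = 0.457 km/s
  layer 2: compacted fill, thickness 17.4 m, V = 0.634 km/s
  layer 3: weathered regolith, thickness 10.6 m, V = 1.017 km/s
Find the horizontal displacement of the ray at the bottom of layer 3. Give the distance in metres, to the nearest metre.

p = sin θ₁/V₁ = sin 15.0°/0.457 = 5.6634e-01 s/km is conserved through the stack.
Layer 1: θ = 15.00°; offset = 21.0·tan 15.00° = 5.627 m.
Layer 2: sin θ = p·0.634 = 0.3591 → θ = 21.04°; offset = 17.4·tan 21.04° = 6.694 m.
Layer 3: sin θ = p·1.017 = 0.5760 → θ = 35.17°; offset = 10.6·tan 35.17° = 7.469 m.
Σ offsets = 19.790 m.

20 m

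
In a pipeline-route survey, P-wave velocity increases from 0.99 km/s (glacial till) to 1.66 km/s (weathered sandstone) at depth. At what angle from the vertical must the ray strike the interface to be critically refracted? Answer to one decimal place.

At critical incidence the refracted ray runs along the interface (θ₂ = 90°), so sin θ_c = V₁/V₂.
θ_c = arcsin(0.99/1.66) = arcsin 0.5964 = 36.61°.

36.6°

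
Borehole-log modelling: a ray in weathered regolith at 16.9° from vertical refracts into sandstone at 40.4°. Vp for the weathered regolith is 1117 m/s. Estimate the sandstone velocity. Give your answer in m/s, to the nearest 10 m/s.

2490 m/s

Snell's law: sin 16.9°/V₁ = sin 40.4°/V₂.
V₂ = V₁·sin 40.4°/sin 16.9° = 1117 × 2.2295 = 2490.35 m/s.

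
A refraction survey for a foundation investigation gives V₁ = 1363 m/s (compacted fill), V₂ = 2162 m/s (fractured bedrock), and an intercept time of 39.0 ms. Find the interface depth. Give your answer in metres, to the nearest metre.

34 m

θ_c = arcsin(1363/2162) = 39.08°; cos θ_c = 0.7762.
tᵢ = 2h cos θ_c/V₁ ⇒ h = tᵢ·V₁/(2 cos θ_c) = 0.039·1363/(2·0.7762) = 34.24 m.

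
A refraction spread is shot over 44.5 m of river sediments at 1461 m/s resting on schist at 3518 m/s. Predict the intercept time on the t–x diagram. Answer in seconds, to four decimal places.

tᵢ = 2h·√(V₂²−V₁²)/(V₁V₂).
√(V₂²−V₁²) = √(3518²−1461²) = 3200.3 m/s.
tᵢ = 2·44.5·3200.3/(1461·3518) = 0.05542 s.

0.0554 s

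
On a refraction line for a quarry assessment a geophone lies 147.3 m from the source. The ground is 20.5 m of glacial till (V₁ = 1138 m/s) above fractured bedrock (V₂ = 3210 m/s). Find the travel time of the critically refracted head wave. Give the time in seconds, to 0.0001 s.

t = x/V₂ + 2h·√(V₂²−V₁²)/(V₁V₂).
√(V₂²−V₁²) = √(3210²−1138²) = 3001.5 m/s; delay term = 2·20.5·3001.5/(1138·3210) = 0.03369 s.
t = 147.3/3210 + 0.03369 = 0.07958 s.

0.0796 s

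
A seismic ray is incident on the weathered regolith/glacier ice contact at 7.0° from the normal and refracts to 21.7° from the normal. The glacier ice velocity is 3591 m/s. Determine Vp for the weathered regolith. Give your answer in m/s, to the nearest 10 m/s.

sin 7.0° = 0.1219; sin 21.7° = 0.3697.
V₁ = V₂·(sin θ₁/sin θ₂) = 3591·(0.1219/0.3697) = 1183.60 m/s.

1180 m/s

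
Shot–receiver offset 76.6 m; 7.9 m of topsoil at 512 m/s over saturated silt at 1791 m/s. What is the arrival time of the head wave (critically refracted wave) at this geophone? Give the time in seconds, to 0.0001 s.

0.0723 s

θ_c = arcsin(V₁/V₂) = arcsin(512/1791) = 16.61°, cos θ_c = 0.9583.
Intercept time tᵢ = 2h cos θ_c / V₁ = 2·7.9·0.9583/512 = 0.02957 s.
t = x/V₂ + tᵢ = 76.6/1791 + 0.02957 = 0.07234 s.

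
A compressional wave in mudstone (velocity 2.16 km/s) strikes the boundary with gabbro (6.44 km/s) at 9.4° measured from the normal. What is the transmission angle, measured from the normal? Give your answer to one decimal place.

29.1°

Snell's law: sin θ₂ = (V₂/V₁)·sin θ₁ = (6.44/2.16)·sin 9.4° = 0.4870.
θ₂ = sin⁻¹(0.4870) = 29.14° (from vertical).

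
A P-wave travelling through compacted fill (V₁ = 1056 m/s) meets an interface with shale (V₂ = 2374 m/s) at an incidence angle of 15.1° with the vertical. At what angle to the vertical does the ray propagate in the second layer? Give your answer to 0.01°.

Snell's law: sin θ₂ = (V₂/V₁)·sin θ₁ = (2374/1056)·sin 15.1° = 0.5856.
θ₂ = sin⁻¹(0.5856) = 35.85° (from vertical).

35.85°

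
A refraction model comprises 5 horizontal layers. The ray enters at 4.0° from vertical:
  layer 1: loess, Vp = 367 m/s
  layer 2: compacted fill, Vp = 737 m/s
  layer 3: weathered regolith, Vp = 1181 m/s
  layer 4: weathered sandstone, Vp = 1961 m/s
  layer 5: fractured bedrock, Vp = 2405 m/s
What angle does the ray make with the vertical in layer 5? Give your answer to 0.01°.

27.20°

Snell's law across each interface conserves sin θ / V, so sin θ_5 = V_5·sin θ₁/V₁.
sin θ_5 = 2405 × sin 4.0° / 367 = 0.4571.
θ_5 = 27.20° from the vertical.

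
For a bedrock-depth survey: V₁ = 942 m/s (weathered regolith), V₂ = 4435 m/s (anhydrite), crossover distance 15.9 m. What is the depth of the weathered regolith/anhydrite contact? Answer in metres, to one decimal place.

h = (x_cross/2)·√((V₂−V₁)/(V₂+V₁)).
(V₂−V₁)/(V₂+V₁) = (4435−942)/(4435+942) = 0.6496; √ = 0.8060.
h = (15.9/2)·0.8060 = 6.41 m.

6.4 m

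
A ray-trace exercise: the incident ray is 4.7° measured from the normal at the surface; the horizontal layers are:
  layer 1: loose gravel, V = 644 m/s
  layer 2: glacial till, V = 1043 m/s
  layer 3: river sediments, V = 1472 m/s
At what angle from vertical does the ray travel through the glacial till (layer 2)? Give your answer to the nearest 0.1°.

7.6°

Ray parameter p = sin 4.7° / 644 = 1.2723e-04 s/m.
sin θ_2 = p·V_2 = 1.2723e-04 × 1043 = 0.1327.
θ_2 = arcsin 0.1327 = 7.63°.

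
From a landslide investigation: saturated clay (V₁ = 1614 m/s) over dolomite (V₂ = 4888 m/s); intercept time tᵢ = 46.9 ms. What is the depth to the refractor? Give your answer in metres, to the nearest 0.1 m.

40.1 m

θ_c = arcsin(1614/4888) = 19.28°; cos θ_c = 0.9439.
tᵢ = 2h cos θ_c/V₁ ⇒ h = tᵢ·V₁/(2 cos θ_c) = 0.0469·1614/(2·0.9439) = 40.10 m.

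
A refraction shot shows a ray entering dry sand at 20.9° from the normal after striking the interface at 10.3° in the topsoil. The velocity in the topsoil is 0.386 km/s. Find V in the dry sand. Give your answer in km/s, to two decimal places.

sin 10.3° = 0.1788; sin 20.9° = 0.3567.
V₂ = V₁·(sin θ₂/sin θ₁) = 0.386·(0.3567/0.1788) = 0.77 km/s.

0.77 km/s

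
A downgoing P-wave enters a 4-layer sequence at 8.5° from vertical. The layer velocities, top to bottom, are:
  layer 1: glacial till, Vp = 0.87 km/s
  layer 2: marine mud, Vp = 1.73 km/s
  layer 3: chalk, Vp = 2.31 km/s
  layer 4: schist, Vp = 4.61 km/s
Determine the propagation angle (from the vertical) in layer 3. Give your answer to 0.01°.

23.11°

Snell's law across each interface conserves sin θ / V, so sin θ_3 = V_3·sin θ₁/V₁.
sin θ_3 = 2.31 × sin 8.5° / 0.87 = 0.3925.
θ_3 = 23.11° from the vertical.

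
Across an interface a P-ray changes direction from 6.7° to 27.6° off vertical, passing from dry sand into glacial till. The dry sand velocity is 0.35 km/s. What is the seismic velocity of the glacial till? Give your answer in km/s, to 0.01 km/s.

Snell's law: sin 6.7°/V₁ = sin 27.6°/V₂.
V₂ = V₁·sin 27.6°/sin 6.7° = 0.35 × 3.9710 = 1.39 km/s.

1.39 km/s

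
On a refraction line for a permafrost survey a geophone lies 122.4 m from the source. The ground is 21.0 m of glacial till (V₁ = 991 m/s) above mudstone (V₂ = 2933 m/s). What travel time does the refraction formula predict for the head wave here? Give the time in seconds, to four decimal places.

0.0816 s

t = x/V₂ + 2h·√(V₂²−V₁²)/(V₁V₂).
√(V₂²−V₁²) = √(2933²−991²) = 2760.5 m/s; delay term = 2·21.0·2760.5/(991·2933) = 0.03989 s.
t = 122.4/2933 + 0.03989 = 0.08162 s.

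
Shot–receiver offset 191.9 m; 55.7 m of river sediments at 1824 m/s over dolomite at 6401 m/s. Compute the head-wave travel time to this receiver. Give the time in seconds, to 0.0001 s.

θ_c = arcsin(V₁/V₂) = arcsin(1824/6401) = 16.56°, cos θ_c = 0.9585.
Intercept time tᵢ = 2h cos θ_c / V₁ = 2·55.7·0.9585/1824 = 0.05854 s.
t = x/V₂ + tᵢ = 191.9/6401 + 0.05854 = 0.08852 s.

0.0885 s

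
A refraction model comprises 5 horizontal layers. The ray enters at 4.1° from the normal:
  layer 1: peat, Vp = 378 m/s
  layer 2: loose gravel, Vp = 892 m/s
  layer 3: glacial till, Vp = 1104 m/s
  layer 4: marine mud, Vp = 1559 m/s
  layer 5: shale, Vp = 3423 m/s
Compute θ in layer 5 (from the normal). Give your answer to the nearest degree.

40°

Snell's law across each interface conserves sin θ / V, so sin θ_5 = V_5·sin θ₁/V₁.
sin θ_5 = 3423 × sin 4.1° / 378 = 0.6474.
θ_5 = 40.35° from the vertical.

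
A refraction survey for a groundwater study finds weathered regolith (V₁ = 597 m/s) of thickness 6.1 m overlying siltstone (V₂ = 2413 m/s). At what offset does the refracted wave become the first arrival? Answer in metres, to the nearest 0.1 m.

15.7 m

x_cross = 2h·√((V₂+V₁)/(V₂−V₁)).
(V₂+V₁)/(V₂−V₁) = (2413+597)/(2413−597) = 1.6575; √ = 1.2874.
x_cross = 2·6.1·1.2874 = 15.71 m.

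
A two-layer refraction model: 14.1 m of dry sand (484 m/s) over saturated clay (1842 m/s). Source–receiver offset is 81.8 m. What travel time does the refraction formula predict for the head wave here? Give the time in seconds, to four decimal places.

θ_c = arcsin(V₁/V₂) = arcsin(484/1842) = 15.23°, cos θ_c = 0.9649.
Intercept time tᵢ = 2h cos θ_c / V₁ = 2·14.1·0.9649/484 = 0.05622 s.
t = x/V₂ + tᵢ = 81.8/1842 + 0.05622 = 0.10063 s.

0.1006 s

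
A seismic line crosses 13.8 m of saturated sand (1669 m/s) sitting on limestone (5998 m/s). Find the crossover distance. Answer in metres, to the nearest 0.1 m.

36.7 m

θ_c = arcsin(1669/5998) = 16.16°, so cos θ_c = 0.9605 and tᵢ = 2h cos θ_c/V₁ = 0.0159 s.
At crossover x/V₁ = x/V₂ + tᵢ ⇒ x = tᵢ/(1/V₁ − 1/V₂) = 0.01588/(5.9916e-04 − 1.6672e-04) = 36.73 m.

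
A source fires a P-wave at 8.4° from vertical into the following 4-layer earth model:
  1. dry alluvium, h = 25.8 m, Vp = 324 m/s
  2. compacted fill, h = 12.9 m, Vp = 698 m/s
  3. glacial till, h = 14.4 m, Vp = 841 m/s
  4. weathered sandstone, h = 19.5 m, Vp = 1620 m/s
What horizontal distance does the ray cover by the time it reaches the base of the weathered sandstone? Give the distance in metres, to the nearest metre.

Ray parameter p = sin 8.4° / 324 m/s = 4.5087e-04 s/m.
Layer 1: θ = 8.40°; offset = 25.8·tan 8.40° = 3.810 m.
Layer 2: sin θ = p·698 = 0.3147 → θ = 18.34°; offset = 12.9·tan 18.34° = 4.277 m.
Layer 3: sin θ = p·841 = 0.3792 → θ = 22.28°; offset = 14.4·tan 22.28° = 5.901 m.
Layer 4: sin θ = p·1620 = 0.7304 → θ = 46.92°; offset = 19.5·tan 46.92° = 20.854 m.
Summing the layer offsets gives 34.841 m.

35 m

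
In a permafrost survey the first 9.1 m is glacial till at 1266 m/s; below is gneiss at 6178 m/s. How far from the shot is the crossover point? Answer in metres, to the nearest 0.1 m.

θ_c = arcsin(1266/6178) = 11.82°, so cos θ_c = 0.9788 and tᵢ = 2h cos θ_c/V₁ = 0.0141 s.
At crossover x/V₁ = x/V₂ + tᵢ ⇒ x = tᵢ/(1/V₁ − 1/V₂) = 0.01407/(7.8989e-04 − 1.6186e-04) = 22.41 m.

22.4 m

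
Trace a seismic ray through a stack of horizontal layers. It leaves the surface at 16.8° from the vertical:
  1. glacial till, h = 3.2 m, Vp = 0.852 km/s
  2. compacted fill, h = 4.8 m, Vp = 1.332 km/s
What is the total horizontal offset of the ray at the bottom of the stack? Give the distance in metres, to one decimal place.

Apply Snell's law at each interface; in layer i the horizontal offset is hᵢ·tan θᵢ.
Layer 1: θ = 16.80°; offset = 3.2·tan 16.80° = 0.966 m.
Layer 2: sin θ = 1.332·sin 16.8°/0.852 = 0.4519, θ = 26.86°; offset = 4.8·tan 26.86° = 2.431 m.
Total horizontal offset = 3.397 m.

3.4 m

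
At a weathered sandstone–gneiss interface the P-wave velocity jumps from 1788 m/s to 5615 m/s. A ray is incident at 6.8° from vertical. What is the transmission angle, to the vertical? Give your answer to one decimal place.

sin θ₁/V₁ = sin θ₂/V₂ ⇒ sin θ₂ = 5615·sin 6.8°/1788 = 5615·0.1184/1788 = 0.3718.
θ₂ = arcsin 0.3718 = 21.83° from the normal.

21.8°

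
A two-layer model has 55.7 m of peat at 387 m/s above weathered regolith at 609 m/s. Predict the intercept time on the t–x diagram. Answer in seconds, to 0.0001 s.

0.2223 s

θ_c = arcsin(V₁/V₂) = arcsin(387/609) = 39.45°; cos θ_c = 0.7721.
tᵢ = 2h·cos θ_c / V₁ = 2·55.7·0.7721 / 387 = 0.22226 s.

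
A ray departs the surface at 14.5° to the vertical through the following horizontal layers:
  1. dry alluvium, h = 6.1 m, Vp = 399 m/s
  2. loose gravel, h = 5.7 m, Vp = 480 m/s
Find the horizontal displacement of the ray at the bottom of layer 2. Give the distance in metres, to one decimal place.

Ray parameter p = sin 14.5° / 399 m/s = 6.2752e-04 s/m.
Layer 1: θ = 14.50°; offset = 6.1·tan 14.50° = 1.578 m.
Layer 2: sin θ = p·480 = 0.3012 → θ = 17.53°; offset = 5.7·tan 17.53° = 1.801 m.
Σ offsets = 3.378 m.

3.4 m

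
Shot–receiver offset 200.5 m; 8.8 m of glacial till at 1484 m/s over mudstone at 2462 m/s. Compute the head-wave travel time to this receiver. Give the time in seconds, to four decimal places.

θ_c = arcsin(V₁/V₂) = arcsin(1484/2462) = 37.07°, cos θ_c = 0.7979.
Intercept time tᵢ = 2h cos θ_c / V₁ = 2·8.8·0.7979/1484 = 0.00946 s.
t = x/V₂ + tᵢ = 200.5/2462 + 0.00946 = 0.09090 s.

0.0909 s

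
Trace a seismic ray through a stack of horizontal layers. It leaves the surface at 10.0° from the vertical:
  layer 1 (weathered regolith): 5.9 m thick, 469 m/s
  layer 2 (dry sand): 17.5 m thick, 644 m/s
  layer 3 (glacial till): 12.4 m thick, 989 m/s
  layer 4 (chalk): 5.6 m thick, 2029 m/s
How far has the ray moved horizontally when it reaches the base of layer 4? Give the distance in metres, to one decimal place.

16.6 m

Apply Snell's law at each interface; in layer i the horizontal offset is hᵢ·tan θᵢ.
Layer 1: θ = 10.00°; offset = 5.9·tan 10.00° = 1.040 m.
Layer 2: sin θ = 644·sin 10.0°/469 = 0.2384, θ = 13.79°; offset = 17.5·tan 13.79° = 4.297 m.
Layer 3: sin θ = 989·sin 10.0°/469 = 0.3662, θ = 21.48°; offset = 12.4·tan 21.48° = 4.880 m.
Layer 4: sin θ = 2029·sin 10.0°/469 = 0.7512, θ = 48.70°; offset = 5.6·tan 48.70° = 6.374 m.
Summing the layer offsets gives 16.590 m.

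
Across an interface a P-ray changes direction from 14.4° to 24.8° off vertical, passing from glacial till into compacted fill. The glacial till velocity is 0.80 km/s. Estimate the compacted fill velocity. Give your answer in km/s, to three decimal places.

Snell's law: sin 14.4°/V₁ = sin 24.8°/V₂.
V₂ = V₁·sin 24.8°/sin 14.4° = 0.80 × 1.6866 = 1.349 km/s.

1.349 km/s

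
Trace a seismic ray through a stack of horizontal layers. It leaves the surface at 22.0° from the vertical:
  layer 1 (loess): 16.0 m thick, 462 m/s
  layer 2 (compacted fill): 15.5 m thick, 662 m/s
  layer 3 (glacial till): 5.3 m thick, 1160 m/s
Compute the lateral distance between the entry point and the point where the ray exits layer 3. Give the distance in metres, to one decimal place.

31.0 m

Apply Snell's law at each interface; in layer i the horizontal offset is hᵢ·tan θᵢ.
Layer 1: θ = 22.00°; offset = 16.0·tan 22.00° = 6.464 m.
Layer 2: sin θ = 662·sin 22.0°/462 = 0.5368, θ = 32.46°; offset = 15.5·tan 32.46° = 9.861 m.
Layer 3: sin θ = 1160·sin 22.0°/462 = 0.9406, θ = 70.15°; offset = 5.3·tan 70.15° = 14.679 m.
Summing the layer offsets gives 31.005 m.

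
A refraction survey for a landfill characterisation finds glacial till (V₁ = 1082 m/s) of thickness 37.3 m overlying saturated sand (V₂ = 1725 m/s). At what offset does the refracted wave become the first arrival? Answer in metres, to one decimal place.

155.9 m

θ_c = arcsin(1082/1725) = 38.85°, so cos θ_c = 0.7788 and tᵢ = 2h cos θ_c/V₁ = 0.0537 s.
At crossover x/V₁ = x/V₂ + tᵢ ⇒ x = tᵢ/(1/V₁ − 1/V₂) = 0.05370/(9.2421e-04 − 5.7971e-04) = 155.87 m.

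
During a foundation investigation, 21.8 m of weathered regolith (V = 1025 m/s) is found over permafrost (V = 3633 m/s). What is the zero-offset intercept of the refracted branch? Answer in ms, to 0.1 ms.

40.8 ms

θ_c = arcsin(V₁/V₂) = arcsin(1025/3633) = 16.39°; cos θ_c = 0.9594.
tᵢ = 2h·cos θ_c / V₁ = 2·21.8·0.9594 / 1025 = 0.04081 s.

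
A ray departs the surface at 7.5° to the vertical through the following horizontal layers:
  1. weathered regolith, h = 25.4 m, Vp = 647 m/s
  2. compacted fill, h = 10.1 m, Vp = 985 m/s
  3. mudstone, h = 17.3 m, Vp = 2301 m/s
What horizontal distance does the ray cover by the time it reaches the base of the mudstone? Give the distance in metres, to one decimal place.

14.5 m

Apply Snell's law at each interface; in layer i the horizontal offset is hᵢ·tan θᵢ.
Layer 1: θ = 7.50°; offset = 25.4·tan 7.50° = 3.344 m.
Layer 2: sin θ = 985·sin 7.5°/647 = 0.1987, θ = 11.46°; offset = 10.1·tan 11.46° = 2.048 m.
Layer 3: sin θ = 2301·sin 7.5°/647 = 0.4642, θ = 27.66°; offset = 17.3·tan 27.66° = 9.067 m.
Σ offsets = 14.459 m.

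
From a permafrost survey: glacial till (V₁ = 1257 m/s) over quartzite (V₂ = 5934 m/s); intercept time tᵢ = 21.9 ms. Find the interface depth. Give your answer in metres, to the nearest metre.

14 m

h = tᵢ·V₁·V₂ / (2·√(V₂²−V₁²)).
√(V₂²−V₁²) = √(5934² − 1257²) = 5799.3 m/s.
h = 0.0219 s × 1257 × 5934 / (2 × 5799.3) = 14.08 m.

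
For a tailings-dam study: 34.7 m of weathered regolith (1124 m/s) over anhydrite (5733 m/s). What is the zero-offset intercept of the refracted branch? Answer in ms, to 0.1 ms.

60.5 ms

tᵢ = 2h·√(V₂²−V₁²)/(V₁V₂).
√(V₂²−V₁²) = √(5733²−1124²) = 5621.7 m/s.
tᵢ = 2·34.7·5621.7/(1124·5733) = 0.06055 s.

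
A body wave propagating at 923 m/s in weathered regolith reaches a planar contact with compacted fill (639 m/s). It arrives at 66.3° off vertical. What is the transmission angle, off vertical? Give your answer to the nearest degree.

sin θ₁/V₁ = sin θ₂/V₂ ⇒ sin θ₂ = 639·sin 66.3°/923 = 639·0.9157/923 = 0.6339.
θ₂ = arcsin 0.6339 = 39.34° from the normal.

39°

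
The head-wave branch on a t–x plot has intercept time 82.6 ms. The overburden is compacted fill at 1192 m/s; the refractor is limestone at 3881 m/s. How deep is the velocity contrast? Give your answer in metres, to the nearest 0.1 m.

51.7 m

θ_c = arcsin(1192/3881) = 17.89°; cos θ_c = 0.9517.
tᵢ = 2h cos θ_c/V₁ ⇒ h = tᵢ·V₁/(2 cos θ_c) = 0.0826·1192/(2·0.9517) = 51.73 m.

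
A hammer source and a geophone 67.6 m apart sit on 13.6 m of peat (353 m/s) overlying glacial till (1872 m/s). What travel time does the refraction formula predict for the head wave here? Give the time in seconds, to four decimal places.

t = x/V₂ + 2h·√(V₂²−V₁²)/(V₁V₂).
√(V₂²−V₁²) = √(1872²−353²) = 1838.4 m/s; delay term = 2·13.6·1838.4/(353·1872) = 0.07567 s.
t = 67.6/1872 + 0.07567 = 0.11178 s.

0.1118 s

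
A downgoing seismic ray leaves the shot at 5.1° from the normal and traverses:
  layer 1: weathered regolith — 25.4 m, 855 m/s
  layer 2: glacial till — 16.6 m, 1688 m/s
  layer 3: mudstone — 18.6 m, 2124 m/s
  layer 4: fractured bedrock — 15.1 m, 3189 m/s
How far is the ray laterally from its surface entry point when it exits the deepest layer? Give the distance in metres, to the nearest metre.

Ray parameter p = sin 5.1° / 855 m/s = 1.0397e-04 s/m.
Layer 1: θ = 5.10°; offset = 25.4·tan 5.10° = 2.267 m.
Layer 2: sin θ = p·1688 = 0.1755 → θ = 10.11°; offset = 16.6·tan 10.11° = 2.959 m.
Layer 3: sin θ = p·2124 = 0.2208 → θ = 12.76°; offset = 18.6·tan 12.76° = 4.211 m.
Layer 4: sin θ = p·3189 = 0.3316 → θ = 19.36°; offset = 15.1·tan 19.36° = 5.307 m.
Σ offsets = 14.744 m.

15 m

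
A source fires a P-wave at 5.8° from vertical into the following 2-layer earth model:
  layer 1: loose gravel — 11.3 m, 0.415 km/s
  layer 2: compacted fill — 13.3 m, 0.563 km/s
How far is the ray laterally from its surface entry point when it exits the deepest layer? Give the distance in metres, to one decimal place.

3.0 m

p = sin θ₁/V₁ = sin 5.8°/0.415 = 2.4351e-01 s/km is conserved through the stack.
Layer 1: θ = 5.80°; offset = 11.3·tan 5.80° = 1.148 m.
Layer 2: sin θ = p·0.563 = 0.1371 → θ = 7.88°; offset = 13.3·tan 7.88° = 1.841 m.
Σ offsets = 2.989 m.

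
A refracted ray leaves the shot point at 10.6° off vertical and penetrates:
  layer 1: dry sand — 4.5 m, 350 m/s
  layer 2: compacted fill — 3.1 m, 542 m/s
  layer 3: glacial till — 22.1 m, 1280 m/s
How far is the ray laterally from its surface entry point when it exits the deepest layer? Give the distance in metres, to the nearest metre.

22 m

Ray parameter p = sin 10.6° / 350 m/s = 5.2558e-04 s/m.
Layer 1: θ = 10.60°; offset = 4.5·tan 10.60° = 0.842 m.
Layer 2: sin θ = p·542 = 0.2849 → θ = 16.55°; offset = 3.1·tan 16.55° = 0.921 m.
Layer 3: sin θ = p·1280 = 0.6727 → θ = 42.28°; offset = 22.1·tan 42.28° = 20.094 m.
Summing the layer offsets gives 21.858 m.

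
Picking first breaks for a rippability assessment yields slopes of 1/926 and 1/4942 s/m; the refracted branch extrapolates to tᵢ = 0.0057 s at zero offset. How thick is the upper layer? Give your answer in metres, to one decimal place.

2.7 m

h = tᵢ·V₁·V₂ / (2·√(V₂²−V₁²)).
√(V₂²−V₁²) = √(4942² − 926²) = 4854.5 m/s.
h = 0.0057 s × 926 × 4942 / (2 × 4854.5) = 2.69 m.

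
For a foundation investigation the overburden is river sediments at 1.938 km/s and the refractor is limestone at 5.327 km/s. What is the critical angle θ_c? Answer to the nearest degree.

Critical incidence: sin θ_c = V₁/V₂ = 1.938/5.327 = 0.3638.
θ_c = arcsin 0.3638 = 21.33°.

21°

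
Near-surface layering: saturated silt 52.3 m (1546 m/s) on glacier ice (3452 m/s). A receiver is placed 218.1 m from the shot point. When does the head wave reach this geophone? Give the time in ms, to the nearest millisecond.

θ_c = arcsin(V₁/V₂) = arcsin(1546/3452) = 26.61°, cos θ_c = 0.8941.
Intercept time tᵢ = 2h cos θ_c / V₁ = 2·52.3·0.8941/1546 = 0.06049 s.
t = x/V₂ + tᵢ = 218.1/3452 + 0.06049 = 0.12367 s.

124 ms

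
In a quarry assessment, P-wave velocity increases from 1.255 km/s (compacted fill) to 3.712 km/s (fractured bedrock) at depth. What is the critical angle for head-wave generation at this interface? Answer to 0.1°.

19.8°

At critical incidence the refracted ray runs along the interface (θ₂ = 90°), so sin θ_c = V₁/V₂.
θ_c = arcsin(1.255/3.712) = arcsin 0.3381 = 19.76°.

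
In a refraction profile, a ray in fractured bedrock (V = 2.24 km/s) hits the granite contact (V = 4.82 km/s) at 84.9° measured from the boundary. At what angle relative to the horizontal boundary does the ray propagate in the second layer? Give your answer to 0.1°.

79.0°

Angle from the normal: 90° − 84.9° = 5.1°.
Snell's law: sin θ₂ = (V₂/V₁)·sin θ₁ = (4.82/2.24)·sin 5.1° = 0.1913.
θ₂ = arcsin 0.1913 = 11.03° from the normal.
From the interface: 90° − 11.03° = 78.97°.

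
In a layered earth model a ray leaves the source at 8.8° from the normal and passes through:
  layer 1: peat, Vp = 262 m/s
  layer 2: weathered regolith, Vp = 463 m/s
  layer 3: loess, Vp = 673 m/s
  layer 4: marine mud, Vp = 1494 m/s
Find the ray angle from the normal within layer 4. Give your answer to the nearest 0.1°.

Snell's law across each interface conserves sin θ / V, so sin θ_4 = V_4·sin θ₁/V₁.
sin θ_4 = 1494 × sin 8.8° / 262 = 0.8724.
θ_4 = 60.74° from the vertical.

60.7°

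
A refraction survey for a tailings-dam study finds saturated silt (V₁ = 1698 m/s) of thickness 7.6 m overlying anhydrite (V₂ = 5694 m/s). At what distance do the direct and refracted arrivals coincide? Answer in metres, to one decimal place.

20.7 m

x_cross = 2h·√((V₂+V₁)/(V₂−V₁)).
(V₂+V₁)/(V₂−V₁) = (5694+1698)/(5694−1698) = 1.8498; √ = 1.3601.
x_cross = 2·7.6·1.3601 = 20.67 m.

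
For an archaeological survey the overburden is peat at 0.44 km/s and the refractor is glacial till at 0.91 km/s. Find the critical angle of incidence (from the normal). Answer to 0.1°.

At critical incidence the refracted ray runs along the interface (θ₂ = 90°), so sin θ_c = V₁/V₂.
θ_c = arcsin(0.44/0.91) = arcsin 0.4835 = 28.92°.

28.9°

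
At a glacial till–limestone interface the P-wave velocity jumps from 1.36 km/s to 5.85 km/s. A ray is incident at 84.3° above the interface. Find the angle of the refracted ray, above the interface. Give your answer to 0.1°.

64.7°

Convert to the normal: θ₁ = 90° − 84.3° = 5.7°.
Snell's law: sin θ₂ = (V₂/V₁)·sin θ₁ = (5.85/1.36)·sin 5.7° = 0.4272.
θ₂ = sin⁻¹(0.4272) = 25.29° (from vertical).
From the interface: 90° − 25.29° = 64.71°.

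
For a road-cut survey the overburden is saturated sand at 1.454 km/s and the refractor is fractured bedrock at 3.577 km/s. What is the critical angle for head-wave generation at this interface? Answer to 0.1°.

Critical incidence: sin θ_c = V₁/V₂ = 1.454/3.577 = 0.4065.
θ_c = arcsin 0.4065 = 23.98°.

24.0°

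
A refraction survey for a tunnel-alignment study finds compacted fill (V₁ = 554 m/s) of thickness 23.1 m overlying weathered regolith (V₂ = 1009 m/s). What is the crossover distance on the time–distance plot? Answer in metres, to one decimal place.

x_cross = 2h·√((V₂+V₁)/(V₂−V₁)).
(V₂+V₁)/(V₂−V₁) = (1009+554)/(1009−554) = 3.4352; √ = 1.8534.
x_cross = 2·23.1·1.8534 = 85.63 m.

85.6 m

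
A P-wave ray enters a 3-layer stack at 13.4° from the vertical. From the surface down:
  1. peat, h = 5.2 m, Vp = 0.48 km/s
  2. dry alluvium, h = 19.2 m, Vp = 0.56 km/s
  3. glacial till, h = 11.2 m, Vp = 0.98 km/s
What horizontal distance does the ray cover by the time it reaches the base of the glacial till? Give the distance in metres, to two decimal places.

12.65 m

Ray parameter p = sin 13.4° / 0.48 km/s = 4.8281e-01 s/km.
Layer 1: θ = 13.40°; offset = 5.2·tan 13.40° = 1.2388 m.
Layer 2: sin θ = p·0.56 = 0.2704 → θ = 15.69°; offset = 19.2·tan 15.69° = 5.3920 m.
Layer 3: sin θ = p·0.98 = 0.4732 → θ = 28.24°; offset = 11.2·tan 28.24° = 6.0152 m.
Summing the layer offsets gives 12.6460 m.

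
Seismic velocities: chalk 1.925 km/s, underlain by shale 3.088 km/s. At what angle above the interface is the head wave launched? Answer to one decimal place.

At critical incidence the refracted ray runs along the interface (θ₂ = 90°), so sin θ_c = V₁/V₂.
θ_c = arcsin(1.925/3.088) = arcsin 0.6234 = 38.56°.
Measured from the interface: 90° − 38.56° = 51.44°.

51.4°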